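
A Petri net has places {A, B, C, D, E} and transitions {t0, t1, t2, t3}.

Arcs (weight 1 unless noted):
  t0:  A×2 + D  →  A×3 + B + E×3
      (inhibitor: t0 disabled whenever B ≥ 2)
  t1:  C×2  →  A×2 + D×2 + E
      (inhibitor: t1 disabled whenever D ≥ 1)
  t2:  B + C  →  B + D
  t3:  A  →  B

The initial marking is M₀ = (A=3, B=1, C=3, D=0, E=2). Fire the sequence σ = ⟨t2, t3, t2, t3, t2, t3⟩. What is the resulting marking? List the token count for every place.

(A=0, B=4, C=0, D=3, E=2)

step 1: fire t2:  (A=3, B=1, C=3, D=0, E=2) → (A=3, B=1, C=2, D=1, E=2)
step 2: fire t3:  (A=3, B=1, C=2, D=1, E=2) → (A=2, B=2, C=2, D=1, E=2)
step 3: fire t2:  (A=2, B=2, C=2, D=1, E=2) → (A=2, B=2, C=1, D=2, E=2)
step 4: fire t3:  (A=2, B=2, C=1, D=2, E=2) → (A=1, B=3, C=1, D=2, E=2)
step 5: fire t2:  (A=1, B=3, C=1, D=2, E=2) → (A=1, B=3, C=0, D=3, E=2)
step 6: fire t3:  (A=1, B=3, C=0, D=3, E=2) → (A=0, B=4, C=0, D=3, E=2)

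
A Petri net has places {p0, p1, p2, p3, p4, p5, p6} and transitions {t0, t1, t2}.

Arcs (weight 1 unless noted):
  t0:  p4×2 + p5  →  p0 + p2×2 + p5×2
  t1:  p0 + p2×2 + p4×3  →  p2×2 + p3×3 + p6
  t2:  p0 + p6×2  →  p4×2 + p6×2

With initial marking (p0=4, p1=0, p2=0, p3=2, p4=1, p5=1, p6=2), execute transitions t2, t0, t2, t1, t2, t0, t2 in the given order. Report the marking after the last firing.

(p0=1, p1=0, p2=4, p3=5, p4=2, p5=3, p6=3)

step 1: fire t2:  (p0=4, p1=0, p2=0, p3=2, p4=1, p5=1, p6=2) → (p0=3, p1=0, p2=0, p3=2, p4=3, p5=1, p6=2)
step 2: fire t0:  (p0=3, p1=0, p2=0, p3=2, p4=3, p5=1, p6=2) → (p0=4, p1=0, p2=2, p3=2, p4=1, p5=2, p6=2)
step 3: fire t2:  (p0=4, p1=0, p2=2, p3=2, p4=1, p5=2, p6=2) → (p0=3, p1=0, p2=2, p3=2, p4=3, p5=2, p6=2)
step 4: fire t1:  (p0=3, p1=0, p2=2, p3=2, p4=3, p5=2, p6=2) → (p0=2, p1=0, p2=2, p3=5, p4=0, p5=2, p6=3)
step 5: fire t2:  (p0=2, p1=0, p2=2, p3=5, p4=0, p5=2, p6=3) → (p0=1, p1=0, p2=2, p3=5, p4=2, p5=2, p6=3)
step 6: fire t0:  (p0=1, p1=0, p2=2, p3=5, p4=2, p5=2, p6=3) → (p0=2, p1=0, p2=4, p3=5, p4=0, p5=3, p6=3)
step 7: fire t2:  (p0=2, p1=0, p2=4, p3=5, p4=0, p5=3, p6=3) → (p0=1, p1=0, p2=4, p3=5, p4=2, p5=3, p6=3)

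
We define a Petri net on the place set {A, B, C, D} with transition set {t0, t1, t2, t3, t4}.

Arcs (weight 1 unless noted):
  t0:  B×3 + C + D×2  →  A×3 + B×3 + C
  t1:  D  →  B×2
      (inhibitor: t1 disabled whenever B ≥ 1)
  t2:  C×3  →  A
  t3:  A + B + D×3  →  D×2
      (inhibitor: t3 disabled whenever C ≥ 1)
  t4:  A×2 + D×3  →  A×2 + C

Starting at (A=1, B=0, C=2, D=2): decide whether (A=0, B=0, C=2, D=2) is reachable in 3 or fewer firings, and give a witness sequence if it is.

NO — not reachable within 3 firings

depth 0: 1 marking
depth 1: 2 markings reached so far
depth 2: 2 markings reached so far
(frontier empty at depth 2; search complete)
target is not among the 2 markings reachable within 3 steps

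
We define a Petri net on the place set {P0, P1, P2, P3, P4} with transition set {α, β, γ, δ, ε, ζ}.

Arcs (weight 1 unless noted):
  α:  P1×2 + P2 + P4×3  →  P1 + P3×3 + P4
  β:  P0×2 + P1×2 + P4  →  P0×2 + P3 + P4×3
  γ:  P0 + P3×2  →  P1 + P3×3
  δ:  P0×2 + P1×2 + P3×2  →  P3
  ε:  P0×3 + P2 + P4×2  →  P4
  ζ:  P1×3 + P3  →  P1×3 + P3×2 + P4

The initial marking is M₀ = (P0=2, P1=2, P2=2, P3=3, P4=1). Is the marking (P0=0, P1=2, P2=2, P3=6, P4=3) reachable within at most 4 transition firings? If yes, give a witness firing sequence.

YES — reachable via ⟨β, γ, γ⟩ (3 firings)

step 1: fire β:  (P0=2, P1=2, P2=2, P3=3, P4=1) → (P0=2, P1=0, P2=2, P3=4, P4=3)
step 2: fire γ:  (P0=2, P1=0, P2=2, P3=4, P4=3) → (P0=1, P1=1, P2=2, P3=5, P4=3)
step 3: fire γ:  (P0=1, P1=1, P2=2, P3=5, P4=3) → (P0=0, P1=2, P2=2, P3=6, P4=3)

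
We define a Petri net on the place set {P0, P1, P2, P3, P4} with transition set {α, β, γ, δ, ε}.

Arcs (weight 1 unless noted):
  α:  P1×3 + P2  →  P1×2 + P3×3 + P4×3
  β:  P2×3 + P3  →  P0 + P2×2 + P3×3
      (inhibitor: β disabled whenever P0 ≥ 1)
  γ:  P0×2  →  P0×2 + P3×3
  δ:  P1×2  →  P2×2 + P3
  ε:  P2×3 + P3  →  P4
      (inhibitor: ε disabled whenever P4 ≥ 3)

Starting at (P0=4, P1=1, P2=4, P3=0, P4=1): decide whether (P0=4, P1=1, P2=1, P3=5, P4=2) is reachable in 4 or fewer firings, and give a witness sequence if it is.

step 1: fire γ:  (P0=4, P1=1, P2=4, P3=0, P4=1) → (P0=4, P1=1, P2=4, P3=3, P4=1)
step 2: fire γ:  (P0=4, P1=1, P2=4, P3=3, P4=1) → (P0=4, P1=1, P2=4, P3=6, P4=1)
step 3: fire ε:  (P0=4, P1=1, P2=4, P3=6, P4=1) → (P0=4, P1=1, P2=1, P3=5, P4=2)

YES — reachable via ⟨γ, γ, ε⟩ (3 firings)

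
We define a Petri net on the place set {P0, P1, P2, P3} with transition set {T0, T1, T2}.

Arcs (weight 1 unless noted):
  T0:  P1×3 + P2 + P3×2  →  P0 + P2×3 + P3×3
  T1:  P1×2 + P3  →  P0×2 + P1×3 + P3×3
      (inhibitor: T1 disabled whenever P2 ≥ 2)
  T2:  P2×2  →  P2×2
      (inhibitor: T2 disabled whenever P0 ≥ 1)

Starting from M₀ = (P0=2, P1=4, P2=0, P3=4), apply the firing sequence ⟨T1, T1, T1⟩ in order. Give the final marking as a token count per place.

step 1: fire T1:  (P0=2, P1=4, P2=0, P3=4) → (P0=4, P1=5, P2=0, P3=6)
step 2: fire T1:  (P0=4, P1=5, P2=0, P3=6) → (P0=6, P1=6, P2=0, P3=8)
step 3: fire T1:  (P0=6, P1=6, P2=0, P3=8) → (P0=8, P1=7, P2=0, P3=10)

(P0=8, P1=7, P2=0, P3=10)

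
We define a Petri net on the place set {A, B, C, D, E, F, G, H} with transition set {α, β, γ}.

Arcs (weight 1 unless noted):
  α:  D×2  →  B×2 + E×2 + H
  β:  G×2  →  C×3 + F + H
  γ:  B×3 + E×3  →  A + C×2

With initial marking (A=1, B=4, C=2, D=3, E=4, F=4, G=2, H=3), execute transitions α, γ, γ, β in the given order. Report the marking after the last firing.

step 1: fire α:  (A=1, B=4, C=2, D=3, E=4, F=4, G=2, H=3) → (A=1, B=6, C=2, D=1, E=6, F=4, G=2, H=4)
step 2: fire γ:  (A=1, B=6, C=2, D=1, E=6, F=4, G=2, H=4) → (A=2, B=3, C=4, D=1, E=3, F=4, G=2, H=4)
step 3: fire γ:  (A=2, B=3, C=4, D=1, E=3, F=4, G=2, H=4) → (A=3, B=0, C=6, D=1, E=0, F=4, G=2, H=4)
step 4: fire β:  (A=3, B=0, C=6, D=1, E=0, F=4, G=2, H=4) → (A=3, B=0, C=9, D=1, E=0, F=5, G=0, H=5)

(A=3, B=0, C=9, D=1, E=0, F=5, G=0, H=5)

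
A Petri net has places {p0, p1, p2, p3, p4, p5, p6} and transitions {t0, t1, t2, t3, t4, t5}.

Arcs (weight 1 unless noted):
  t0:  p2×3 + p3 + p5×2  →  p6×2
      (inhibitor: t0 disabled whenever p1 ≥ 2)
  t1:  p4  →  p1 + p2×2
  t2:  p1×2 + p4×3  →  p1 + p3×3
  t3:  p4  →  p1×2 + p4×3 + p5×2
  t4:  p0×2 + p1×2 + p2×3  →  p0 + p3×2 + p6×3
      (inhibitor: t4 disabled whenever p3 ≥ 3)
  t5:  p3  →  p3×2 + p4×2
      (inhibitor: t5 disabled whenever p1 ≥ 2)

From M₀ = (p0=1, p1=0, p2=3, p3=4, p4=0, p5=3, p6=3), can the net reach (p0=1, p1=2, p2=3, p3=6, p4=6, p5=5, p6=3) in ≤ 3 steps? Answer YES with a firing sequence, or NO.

step 1: fire t5:  (p0=1, p1=0, p2=3, p3=4, p4=0, p5=3, p6=3) → (p0=1, p1=0, p2=3, p3=5, p4=2, p5=3, p6=3)
step 2: fire t5:  (p0=1, p1=0, p2=3, p3=5, p4=2, p5=3, p6=3) → (p0=1, p1=0, p2=3, p3=6, p4=4, p5=3, p6=3)
step 3: fire t3:  (p0=1, p1=0, p2=3, p3=6, p4=4, p5=3, p6=3) → (p0=1, p1=2, p2=3, p3=6, p4=6, p5=5, p6=3)

YES — reachable via ⟨t5, t5, t3⟩ (3 firings)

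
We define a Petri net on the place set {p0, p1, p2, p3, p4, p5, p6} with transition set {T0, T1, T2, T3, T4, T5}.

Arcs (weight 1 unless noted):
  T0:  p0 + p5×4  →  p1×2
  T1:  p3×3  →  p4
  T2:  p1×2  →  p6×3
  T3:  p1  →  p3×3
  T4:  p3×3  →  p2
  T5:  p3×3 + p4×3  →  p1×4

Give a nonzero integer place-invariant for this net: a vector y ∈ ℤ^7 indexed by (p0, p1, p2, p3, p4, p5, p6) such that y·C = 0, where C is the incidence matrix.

Incidence matrix C (rows=places, cols=transitions):
       T0   T1   T2   T3   T4   T5
   p0  -1    0    0    0    0    0
   p1   2    0   -2   -1    0    4
   p2   0    0    0    0    1    0
   p3   0   -3    0    3   -3   -3
   p4   0    1    0    0    0   -3
   p5  -4    0    0    0    0    0
   p6   0    0    3    0    0    0

Candidate y = [4, 0, 0, 0, 0, -1, 0]; check y·C column-wise:
  col T0: 4·-1 + 0·2 + -1·-4 = 0
  col T1: 4·0 + 0·-3 + 0·1 + -1·0 = 0
  col T2: 4·0 + 0·-2 + -1·0 + 0·3 = 0
  col T3: 4·0 + 0·-1 + 0·3 + -1·0 = 0
  col T4: 4·0 + 0·1 + 0·-3 + -1·0 = 0
  col T5: 4·0 + 0·4 + 0·-3 + 0·-3 + -1·0 = 0

y = (p0:4, p1:0, p2:0, p3:0, p4:0, p5:-1, p6:0)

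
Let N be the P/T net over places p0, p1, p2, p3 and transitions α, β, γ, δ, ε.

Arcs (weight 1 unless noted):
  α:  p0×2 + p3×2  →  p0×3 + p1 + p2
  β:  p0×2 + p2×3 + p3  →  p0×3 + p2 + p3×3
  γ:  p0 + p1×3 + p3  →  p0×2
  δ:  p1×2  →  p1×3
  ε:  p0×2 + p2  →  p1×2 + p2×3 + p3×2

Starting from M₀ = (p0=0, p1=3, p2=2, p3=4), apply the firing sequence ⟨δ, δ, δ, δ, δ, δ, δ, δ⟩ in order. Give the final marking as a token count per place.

(p0=0, p1=11, p2=2, p3=4)

step 1: fire δ:  (p0=0, p1=3, p2=2, p3=4) → (p0=0, p1=4, p2=2, p3=4)
step 2: fire δ:  (p0=0, p1=4, p2=2, p3=4) → (p0=0, p1=5, p2=2, p3=4)
step 3: fire δ:  (p0=0, p1=5, p2=2, p3=4) → (p0=0, p1=6, p2=2, p3=4)
step 4: fire δ:  (p0=0, p1=6, p2=2, p3=4) → (p0=0, p1=7, p2=2, p3=4)
step 5: fire δ:  (p0=0, p1=7, p2=2, p3=4) → (p0=0, p1=8, p2=2, p3=4)
step 6: fire δ:  (p0=0, p1=8, p2=2, p3=4) → (p0=0, p1=9, p2=2, p3=4)
step 7: fire δ:  (p0=0, p1=9, p2=2, p3=4) → (p0=0, p1=10, p2=2, p3=4)
step 8: fire δ:  (p0=0, p1=10, p2=2, p3=4) → (p0=0, p1=11, p2=2, p3=4)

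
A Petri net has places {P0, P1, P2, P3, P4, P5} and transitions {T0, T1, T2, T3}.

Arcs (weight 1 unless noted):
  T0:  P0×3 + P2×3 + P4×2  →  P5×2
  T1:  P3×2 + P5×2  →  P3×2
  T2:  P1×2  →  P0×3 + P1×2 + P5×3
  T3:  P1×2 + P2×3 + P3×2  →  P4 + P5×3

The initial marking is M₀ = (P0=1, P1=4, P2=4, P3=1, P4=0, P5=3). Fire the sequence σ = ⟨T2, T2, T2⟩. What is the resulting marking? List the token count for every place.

(P0=10, P1=4, P2=4, P3=1, P4=0, P5=12)

step 1: fire T2:  (P0=1, P1=4, P2=4, P3=1, P4=0, P5=3) → (P0=4, P1=4, P2=4, P3=1, P4=0, P5=6)
step 2: fire T2:  (P0=4, P1=4, P2=4, P3=1, P4=0, P5=6) → (P0=7, P1=4, P2=4, P3=1, P4=0, P5=9)
step 3: fire T2:  (P0=7, P1=4, P2=4, P3=1, P4=0, P5=9) → (P0=10, P1=4, P2=4, P3=1, P4=0, P5=12)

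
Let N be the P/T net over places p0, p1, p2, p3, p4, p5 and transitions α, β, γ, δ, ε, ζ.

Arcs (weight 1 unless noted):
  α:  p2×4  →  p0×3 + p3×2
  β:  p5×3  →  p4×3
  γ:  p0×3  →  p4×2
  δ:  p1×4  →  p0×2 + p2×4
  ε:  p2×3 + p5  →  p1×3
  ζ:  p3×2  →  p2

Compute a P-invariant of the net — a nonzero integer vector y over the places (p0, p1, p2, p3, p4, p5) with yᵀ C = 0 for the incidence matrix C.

Incidence matrix C (rows=places, cols=transitions):
        α    β    γ    δ    ε    ζ
   p0   3    0   -3    2    0    0
   p1   0    0    0   -4    3    0
   p2  -4    0    0    4   -3    1
   p3   2    0    0    0    0   -2
   p4   0    3    2    0    0    0
   p5   0   -3    0    0   -1    0

Candidate y = [2, 3, 2, 1, 3, 3]; check y·C column-wise:
  col α: 2·3 + 3·0 + 2·-4 + 1·2 + 3·0 + 3·0 = 0
  col β: 2·0 + 3·0 + 2·0 + 1·0 + 3·3 + 3·-3 = 0
  col γ: 2·-3 + 3·0 + 2·0 + 1·0 + 3·2 + 3·0 = 0
  col δ: 2·2 + 3·-4 + 2·4 + 1·0 + 3·0 + 3·0 = 0
  col ε: 2·0 + 3·3 + 2·-3 + 1·0 + 3·0 + 3·-1 = 0
  col ζ: 2·0 + 3·0 + 2·1 + 1·-2 + 3·0 + 3·0 = 0

y = (p0:2, p1:3, p2:2, p3:1, p4:3, p5:3)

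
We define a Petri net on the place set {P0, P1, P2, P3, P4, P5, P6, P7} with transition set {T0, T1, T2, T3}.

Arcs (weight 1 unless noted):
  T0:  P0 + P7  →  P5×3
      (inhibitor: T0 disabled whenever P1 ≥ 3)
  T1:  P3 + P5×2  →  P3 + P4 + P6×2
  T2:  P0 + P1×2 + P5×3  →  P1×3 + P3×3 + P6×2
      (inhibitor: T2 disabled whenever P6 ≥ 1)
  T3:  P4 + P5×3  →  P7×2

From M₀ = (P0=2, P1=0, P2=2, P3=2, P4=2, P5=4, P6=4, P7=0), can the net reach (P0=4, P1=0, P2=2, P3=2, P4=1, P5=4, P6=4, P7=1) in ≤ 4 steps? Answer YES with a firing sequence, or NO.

depth 0: 1 marking
depth 1: 3 markings reached so far
depth 2: 5 markings reached so far
depth 3: 8 markings reached so far
depth 4: 11 markings reached so far
target is not among the 11 markings reachable within 4 steps

NO — not reachable within 4 firings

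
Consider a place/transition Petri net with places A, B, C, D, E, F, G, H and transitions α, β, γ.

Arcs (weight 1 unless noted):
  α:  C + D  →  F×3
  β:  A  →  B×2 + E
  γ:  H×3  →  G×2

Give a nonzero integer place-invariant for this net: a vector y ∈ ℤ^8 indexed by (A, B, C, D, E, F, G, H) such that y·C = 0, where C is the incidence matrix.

y = (A:2, B:1, C:0, D:0, E:0, F:0, G:0, H:0)

Incidence matrix C (rows=places, cols=transitions):
        α    β    γ
    A   0   -1    0
    B   0    2    0
    C  -1    0    0
    D  -1    0    0
    E   0    1    0
    F   3    0    0
    G   0    0    2
    H   0    0   -3

Candidate y = [2, 1, 0, 0, 0, 0, 0, 0]; check y·C column-wise:
  col α: 2·0 + 1·0 + 0·-1 + 0·-1 + 0·3 = 0
  col β: 2·-1 + 1·2 + 0·1 = 0
  col γ: 2·0 + 1·0 + 0·2 + 0·-3 = 0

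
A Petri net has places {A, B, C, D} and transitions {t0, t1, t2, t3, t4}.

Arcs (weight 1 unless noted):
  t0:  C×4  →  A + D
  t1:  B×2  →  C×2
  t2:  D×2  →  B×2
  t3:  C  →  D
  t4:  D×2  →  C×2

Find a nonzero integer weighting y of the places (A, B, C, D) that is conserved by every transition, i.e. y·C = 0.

Incidence matrix C (rows=places, cols=transitions):
       t0   t1   t2   t3   t4
    A   1    0    0    0    0
    B   0   -2    2    0    0
    C  -4    2    0   -1    2
    D   1    0   -2    1   -2

Candidate y = [3, 1, 1, 1]; check y·C column-wise:
  col t0: 3·1 + 1·0 + 1·-4 + 1·1 = 0
  col t1: 3·0 + 1·-2 + 1·2 + 1·0 = 0
  col t2: 3·0 + 1·2 + 1·0 + 1·-2 = 0
  col t3: 3·0 + 1·0 + 1·-1 + 1·1 = 0
  col t4: 3·0 + 1·0 + 1·2 + 1·-2 = 0

y = (A:3, B:1, C:1, D:1)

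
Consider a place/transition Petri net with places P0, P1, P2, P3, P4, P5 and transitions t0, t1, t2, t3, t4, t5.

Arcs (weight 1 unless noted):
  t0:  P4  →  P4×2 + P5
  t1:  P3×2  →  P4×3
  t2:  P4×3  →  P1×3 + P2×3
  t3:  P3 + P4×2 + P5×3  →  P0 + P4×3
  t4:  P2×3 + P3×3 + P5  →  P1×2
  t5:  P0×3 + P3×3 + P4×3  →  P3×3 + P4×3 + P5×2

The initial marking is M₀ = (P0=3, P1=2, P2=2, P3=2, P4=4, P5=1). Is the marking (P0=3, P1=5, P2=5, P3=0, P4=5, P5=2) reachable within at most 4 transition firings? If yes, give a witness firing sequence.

step 1: fire t0:  (P0=3, P1=2, P2=2, P3=2, P4=4, P5=1) → (P0=3, P1=2, P2=2, P3=2, P4=5, P5=2)
step 2: fire t1:  (P0=3, P1=2, P2=2, P3=2, P4=5, P5=2) → (P0=3, P1=2, P2=2, P3=0, P4=8, P5=2)
step 3: fire t2:  (P0=3, P1=2, P2=2, P3=0, P4=8, P5=2) → (P0=3, P1=5, P2=5, P3=0, P4=5, P5=2)

YES — reachable via ⟨t0, t1, t2⟩ (3 firings)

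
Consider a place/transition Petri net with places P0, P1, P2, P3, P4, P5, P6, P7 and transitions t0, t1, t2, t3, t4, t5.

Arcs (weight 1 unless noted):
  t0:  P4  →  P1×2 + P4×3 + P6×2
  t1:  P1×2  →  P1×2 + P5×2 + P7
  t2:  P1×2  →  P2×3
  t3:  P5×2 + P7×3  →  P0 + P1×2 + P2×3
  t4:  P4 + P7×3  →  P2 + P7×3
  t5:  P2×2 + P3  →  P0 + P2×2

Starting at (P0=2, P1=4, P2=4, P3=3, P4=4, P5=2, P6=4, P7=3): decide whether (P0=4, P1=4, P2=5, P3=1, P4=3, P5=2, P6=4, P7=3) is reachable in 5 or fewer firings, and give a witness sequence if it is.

YES — reachable via ⟨t4, t5, t5⟩ (3 firings)

step 1: fire t4:  (P0=2, P1=4, P2=4, P3=3, P4=4, P5=2, P6=4, P7=3) → (P0=2, P1=4, P2=5, P3=3, P4=3, P5=2, P6=4, P7=3)
step 2: fire t5:  (P0=2, P1=4, P2=5, P3=3, P4=3, P5=2, P6=4, P7=3) → (P0=3, P1=4, P2=5, P3=2, P4=3, P5=2, P6=4, P7=3)
step 3: fire t5:  (P0=3, P1=4, P2=5, P3=2, P4=3, P5=2, P6=4, P7=3) → (P0=4, P1=4, P2=5, P3=1, P4=3, P5=2, P6=4, P7=3)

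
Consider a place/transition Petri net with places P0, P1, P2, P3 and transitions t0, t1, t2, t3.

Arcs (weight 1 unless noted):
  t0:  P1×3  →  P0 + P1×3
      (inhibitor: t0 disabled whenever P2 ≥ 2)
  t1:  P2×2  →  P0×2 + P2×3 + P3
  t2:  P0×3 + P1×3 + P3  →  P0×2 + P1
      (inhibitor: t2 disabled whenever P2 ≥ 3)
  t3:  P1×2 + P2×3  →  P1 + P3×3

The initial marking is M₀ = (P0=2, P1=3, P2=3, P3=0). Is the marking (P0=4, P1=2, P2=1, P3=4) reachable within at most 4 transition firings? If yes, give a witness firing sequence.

step 1: fire t1:  (P0=2, P1=3, P2=3, P3=0) → (P0=4, P1=3, P2=4, P3=1)
step 2: fire t3:  (P0=4, P1=3, P2=4, P3=1) → (P0=4, P1=2, P2=1, P3=4)

YES — reachable via ⟨t1, t3⟩ (2 firings)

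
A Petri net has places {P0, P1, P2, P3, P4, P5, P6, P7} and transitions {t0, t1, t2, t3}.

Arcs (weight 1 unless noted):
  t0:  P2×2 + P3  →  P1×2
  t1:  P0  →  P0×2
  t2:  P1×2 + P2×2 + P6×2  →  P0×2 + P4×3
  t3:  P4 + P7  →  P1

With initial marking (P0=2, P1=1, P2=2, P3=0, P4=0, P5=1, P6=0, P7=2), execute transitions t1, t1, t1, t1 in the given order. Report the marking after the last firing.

step 1: fire t1:  (P0=2, P1=1, P2=2, P3=0, P4=0, P5=1, P6=0, P7=2) → (P0=3, P1=1, P2=2, P3=0, P4=0, P5=1, P6=0, P7=2)
step 2: fire t1:  (P0=3, P1=1, P2=2, P3=0, P4=0, P5=1, P6=0, P7=2) → (P0=4, P1=1, P2=2, P3=0, P4=0, P5=1, P6=0, P7=2)
step 3: fire t1:  (P0=4, P1=1, P2=2, P3=0, P4=0, P5=1, P6=0, P7=2) → (P0=5, P1=1, P2=2, P3=0, P4=0, P5=1, P6=0, P7=2)
step 4: fire t1:  (P0=5, P1=1, P2=2, P3=0, P4=0, P5=1, P6=0, P7=2) → (P0=6, P1=1, P2=2, P3=0, P4=0, P5=1, P6=0, P7=2)

(P0=6, P1=1, P2=2, P3=0, P4=0, P5=1, P6=0, P7=2)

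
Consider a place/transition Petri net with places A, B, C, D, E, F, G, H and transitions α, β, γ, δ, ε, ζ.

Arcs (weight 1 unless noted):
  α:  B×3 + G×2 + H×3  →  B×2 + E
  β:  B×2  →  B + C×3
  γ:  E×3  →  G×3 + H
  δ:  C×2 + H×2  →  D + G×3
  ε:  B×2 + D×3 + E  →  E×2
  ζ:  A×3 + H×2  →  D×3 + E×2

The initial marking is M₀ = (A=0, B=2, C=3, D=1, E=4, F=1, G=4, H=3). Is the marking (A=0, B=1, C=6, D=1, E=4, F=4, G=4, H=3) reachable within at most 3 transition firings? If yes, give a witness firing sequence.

depth 0: 1 marking
depth 1: 4 markings reached so far
depth 2: 7 markings reached so far
depth 3: 8 markings reached so far
target is not among the 8 markings reachable within 3 steps

NO — not reachable within 3 firings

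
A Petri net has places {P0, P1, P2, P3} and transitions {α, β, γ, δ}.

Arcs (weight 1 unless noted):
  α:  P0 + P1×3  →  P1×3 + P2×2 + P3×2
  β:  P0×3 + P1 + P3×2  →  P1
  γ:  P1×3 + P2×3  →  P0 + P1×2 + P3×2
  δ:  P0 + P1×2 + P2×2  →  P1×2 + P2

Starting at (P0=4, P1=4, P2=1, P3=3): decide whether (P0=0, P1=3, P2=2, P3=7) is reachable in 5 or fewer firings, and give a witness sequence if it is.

step 1: fire α:  (P0=4, P1=4, P2=1, P3=3) → (P0=3, P1=4, P2=3, P3=5)
step 2: fire α:  (P0=3, P1=4, P2=3, P3=5) → (P0=2, P1=4, P2=5, P3=7)
step 3: fire γ:  (P0=2, P1=4, P2=5, P3=7) → (P0=3, P1=3, P2=2, P3=9)
step 4: fire β:  (P0=3, P1=3, P2=2, P3=9) → (P0=0, P1=3, P2=2, P3=7)

YES — reachable via ⟨α, α, γ, β⟩ (4 firings)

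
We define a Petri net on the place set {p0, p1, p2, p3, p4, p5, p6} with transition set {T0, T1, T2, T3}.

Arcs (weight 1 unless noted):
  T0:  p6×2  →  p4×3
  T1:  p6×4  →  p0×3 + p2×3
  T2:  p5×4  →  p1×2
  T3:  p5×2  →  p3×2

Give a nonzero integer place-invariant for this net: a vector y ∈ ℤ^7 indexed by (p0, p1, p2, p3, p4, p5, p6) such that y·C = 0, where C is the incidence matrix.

Incidence matrix C (rows=places, cols=transitions):
       T0   T1   T2   T3
   p0   0    3    0    0
   p1   0    0    2    0
   p2   0    3    0    0
   p3   0    0    0    2
   p4   3    0    0    0
   p5   0    0   -4   -2
   p6  -2   -4    0    0

Candidate y = [1, 0, -1, 0, 0, 0, 0]; check y·C column-wise:
  col T0: 1·0 + -1·0 + 0·3 + 0·-2 = 0
  col T1: 1·3 + -1·3 + 0·-4 = 0
  col T2: 1·0 + 0·2 + -1·0 + 0·-4 = 0
  col T3: 1·0 + -1·0 + 0·2 + 0·-2 = 0

y = (p0:1, p1:0, p2:-1, p3:0, p4:0, p5:0, p6:0)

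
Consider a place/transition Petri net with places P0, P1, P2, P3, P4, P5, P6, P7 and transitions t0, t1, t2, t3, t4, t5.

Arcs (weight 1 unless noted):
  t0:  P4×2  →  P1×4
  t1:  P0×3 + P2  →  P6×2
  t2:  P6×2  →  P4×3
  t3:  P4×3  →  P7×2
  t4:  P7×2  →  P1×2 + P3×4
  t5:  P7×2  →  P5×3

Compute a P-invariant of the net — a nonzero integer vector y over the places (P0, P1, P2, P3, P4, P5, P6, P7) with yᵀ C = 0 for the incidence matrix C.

Incidence matrix C (rows=places, cols=transitions):
       t0   t1   t2   t3   t4   t5
   P0   0   -3    0    0    0    0
   P1   4    0    0    0    2    0
   P2   0   -1    0    0    0    0
   P3   0    0    0    0    4    0
   P4  -2    0    3   -3    0    0
   P5   0    0    0    0    0    3
   P6   0    2   -2    0    0    0
   P7   0    0    0    2   -2   -2

Candidate y = [1, 0, -3, 0, 0, 0, 0, 0]; check y·C column-wise:
  col t0: 1·0 + 0·4 + -3·0 + 0·-2 = 0
  col t1: 1·-3 + -3·-1 + 0·2 = 0
  col t2: 1·0 + -3·0 + 0·3 + 0·-2 = 0
  col t3: 1·0 + -3·0 + 0·-3 + 0·2 = 0
  col t4: 1·0 + 0·2 + -3·0 + 0·4 + 0·-2 = 0
  col t5: 1·0 + -3·0 + 0·3 + 0·-2 = 0

y = (P0:1, P1:0, P2:-3, P3:0, P4:0, P5:0, P6:0, P7:0)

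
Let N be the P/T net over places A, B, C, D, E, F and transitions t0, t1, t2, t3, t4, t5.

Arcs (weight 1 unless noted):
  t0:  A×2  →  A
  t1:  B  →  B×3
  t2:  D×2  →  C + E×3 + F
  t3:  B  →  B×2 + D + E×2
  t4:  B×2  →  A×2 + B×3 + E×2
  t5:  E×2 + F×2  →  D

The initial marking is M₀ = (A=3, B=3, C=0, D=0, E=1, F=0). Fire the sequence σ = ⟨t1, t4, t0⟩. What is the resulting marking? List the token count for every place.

step 1: fire t1:  (A=3, B=3, C=0, D=0, E=1, F=0) → (A=3, B=5, C=0, D=0, E=1, F=0)
step 2: fire t4:  (A=3, B=5, C=0, D=0, E=1, F=0) → (A=5, B=6, C=0, D=0, E=3, F=0)
step 3: fire t0:  (A=5, B=6, C=0, D=0, E=3, F=0) → (A=4, B=6, C=0, D=0, E=3, F=0)

(A=4, B=6, C=0, D=0, E=3, F=0)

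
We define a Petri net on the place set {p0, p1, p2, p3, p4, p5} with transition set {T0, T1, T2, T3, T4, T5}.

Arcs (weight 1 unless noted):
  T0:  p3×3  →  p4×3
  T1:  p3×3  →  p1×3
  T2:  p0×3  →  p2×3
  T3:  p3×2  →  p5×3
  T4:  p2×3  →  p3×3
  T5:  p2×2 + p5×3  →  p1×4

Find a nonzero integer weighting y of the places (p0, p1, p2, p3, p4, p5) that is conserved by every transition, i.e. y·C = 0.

Incidence matrix C (rows=places, cols=transitions):
       T0   T1   T2   T3   T4   T5
   p0   0    0   -3    0    0    0
   p1   0    3    0    0    0    4
   p2   0    0    3    0   -3   -2
   p3  -3   -3    0   -2    3    0
   p4   3    0    0    0    0    0
   p5   0    0    0    3    0   -3

Candidate y = [3, 3, 3, 3, 3, 2]; check y·C column-wise:
  col T0: 3·0 + 3·0 + 3·0 + 3·-3 + 3·3 + 2·0 = 0
  col T1: 3·0 + 3·3 + 3·0 + 3·-3 + 3·0 + 2·0 = 0
  col T2: 3·-3 + 3·0 + 3·3 + 3·0 + 3·0 + 2·0 = 0
  col T3: 3·0 + 3·0 + 3·0 + 3·-2 + 3·0 + 2·3 = 0
  col T4: 3·0 + 3·0 + 3·-3 + 3·3 + 3·0 + 2·0 = 0
  col T5: 3·0 + 3·4 + 3·-2 + 3·0 + 3·0 + 2·-3 = 0

y = (p0:3, p1:3, p2:3, p3:3, p4:3, p5:2)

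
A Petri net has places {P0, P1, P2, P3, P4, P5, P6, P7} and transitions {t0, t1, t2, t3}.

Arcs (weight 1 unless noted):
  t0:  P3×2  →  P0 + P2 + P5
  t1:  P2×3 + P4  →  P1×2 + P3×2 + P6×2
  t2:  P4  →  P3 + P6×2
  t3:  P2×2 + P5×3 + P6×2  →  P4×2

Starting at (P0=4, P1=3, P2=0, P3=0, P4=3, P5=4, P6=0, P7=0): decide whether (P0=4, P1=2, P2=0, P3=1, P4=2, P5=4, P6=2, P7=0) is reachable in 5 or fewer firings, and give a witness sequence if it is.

NO — not reachable within 5 firings

depth 0: 1 marking
depth 1: 2 markings reached so far
depth 2: 3 markings reached so far
depth 3: 5 markings reached so far
depth 4: 6 markings reached so far
depth 5: 6 markings reached so far
(frontier empty at depth 5; search complete)
target is not among the 6 markings reachable within 5 steps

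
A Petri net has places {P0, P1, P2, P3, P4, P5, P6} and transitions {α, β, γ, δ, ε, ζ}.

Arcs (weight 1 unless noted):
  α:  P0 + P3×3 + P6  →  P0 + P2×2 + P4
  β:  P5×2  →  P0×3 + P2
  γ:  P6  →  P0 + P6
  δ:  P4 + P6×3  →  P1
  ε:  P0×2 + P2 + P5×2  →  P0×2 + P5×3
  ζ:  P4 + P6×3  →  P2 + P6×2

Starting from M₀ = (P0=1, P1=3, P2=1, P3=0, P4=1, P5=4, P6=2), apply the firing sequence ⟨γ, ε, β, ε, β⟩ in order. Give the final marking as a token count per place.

step 1: fire γ:  (P0=1, P1=3, P2=1, P3=0, P4=1, P5=4, P6=2) → (P0=2, P1=3, P2=1, P3=0, P4=1, P5=4, P6=2)
step 2: fire ε:  (P0=2, P1=3, P2=1, P3=0, P4=1, P5=4, P6=2) → (P0=2, P1=3, P2=0, P3=0, P4=1, P5=5, P6=2)
step 3: fire β:  (P0=2, P1=3, P2=0, P3=0, P4=1, P5=5, P6=2) → (P0=5, P1=3, P2=1, P3=0, P4=1, P5=3, P6=2)
step 4: fire ε:  (P0=5, P1=3, P2=1, P3=0, P4=1, P5=3, P6=2) → (P0=5, P1=3, P2=0, P3=0, P4=1, P5=4, P6=2)
step 5: fire β:  (P0=5, P1=3, P2=0, P3=0, P4=1, P5=4, P6=2) → (P0=8, P1=3, P2=1, P3=0, P4=1, P5=2, P6=2)

(P0=8, P1=3, P2=1, P3=0, P4=1, P5=2, P6=2)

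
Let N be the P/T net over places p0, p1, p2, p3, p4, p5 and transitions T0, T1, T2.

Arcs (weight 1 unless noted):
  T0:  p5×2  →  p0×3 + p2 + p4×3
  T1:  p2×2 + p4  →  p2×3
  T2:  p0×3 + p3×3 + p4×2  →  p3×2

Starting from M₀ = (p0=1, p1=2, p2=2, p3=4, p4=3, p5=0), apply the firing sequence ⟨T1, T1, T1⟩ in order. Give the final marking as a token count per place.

step 1: fire T1:  (p0=1, p1=2, p2=2, p3=4, p4=3, p5=0) → (p0=1, p1=2, p2=3, p3=4, p4=2, p5=0)
step 2: fire T1:  (p0=1, p1=2, p2=3, p3=4, p4=2, p5=0) → (p0=1, p1=2, p2=4, p3=4, p4=1, p5=0)
step 3: fire T1:  (p0=1, p1=2, p2=4, p3=4, p4=1, p5=0) → (p0=1, p1=2, p2=5, p3=4, p4=0, p5=0)

(p0=1, p1=2, p2=5, p3=4, p4=0, p5=0)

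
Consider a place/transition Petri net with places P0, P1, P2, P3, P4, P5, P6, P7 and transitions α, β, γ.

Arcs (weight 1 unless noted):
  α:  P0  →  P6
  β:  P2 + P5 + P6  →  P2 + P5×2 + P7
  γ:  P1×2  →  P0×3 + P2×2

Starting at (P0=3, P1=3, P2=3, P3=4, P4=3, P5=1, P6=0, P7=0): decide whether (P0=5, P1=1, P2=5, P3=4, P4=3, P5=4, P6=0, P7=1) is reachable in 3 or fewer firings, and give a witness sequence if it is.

depth 0: 1 marking
depth 1: 3 markings reached so far
depth 2: 6 markings reached so far
depth 3: 10 markings reached so far
target is not among the 10 markings reachable within 3 steps

NO — not reachable within 3 firings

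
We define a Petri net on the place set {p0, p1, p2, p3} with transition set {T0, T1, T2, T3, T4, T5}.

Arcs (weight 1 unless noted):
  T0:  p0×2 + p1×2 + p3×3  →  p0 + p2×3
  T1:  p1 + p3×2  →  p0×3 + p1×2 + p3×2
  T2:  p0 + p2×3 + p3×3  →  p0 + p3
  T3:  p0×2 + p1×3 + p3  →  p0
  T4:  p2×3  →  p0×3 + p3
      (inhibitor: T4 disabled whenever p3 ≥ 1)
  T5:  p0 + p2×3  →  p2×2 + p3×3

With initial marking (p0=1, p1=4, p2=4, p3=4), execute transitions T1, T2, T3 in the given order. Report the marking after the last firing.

step 1: fire T1:  (p0=1, p1=4, p2=4, p3=4) → (p0=4, p1=5, p2=4, p3=4)
step 2: fire T2:  (p0=4, p1=5, p2=4, p3=4) → (p0=4, p1=5, p2=1, p3=2)
step 3: fire T3:  (p0=4, p1=5, p2=1, p3=2) → (p0=3, p1=2, p2=1, p3=1)

(p0=3, p1=2, p2=1, p3=1)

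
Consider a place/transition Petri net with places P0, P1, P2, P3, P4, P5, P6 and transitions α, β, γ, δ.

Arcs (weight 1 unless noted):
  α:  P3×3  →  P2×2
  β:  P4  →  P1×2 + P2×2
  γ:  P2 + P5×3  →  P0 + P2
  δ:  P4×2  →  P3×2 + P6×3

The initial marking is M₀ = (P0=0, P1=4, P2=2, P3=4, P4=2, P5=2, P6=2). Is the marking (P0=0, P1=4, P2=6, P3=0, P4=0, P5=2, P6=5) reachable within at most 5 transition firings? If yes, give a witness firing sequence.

step 1: fire α:  (P0=0, P1=4, P2=2, P3=4, P4=2, P5=2, P6=2) → (P0=0, P1=4, P2=4, P3=1, P4=2, P5=2, P6=2)
step 2: fire δ:  (P0=0, P1=4, P2=4, P3=1, P4=2, P5=2, P6=2) → (P0=0, P1=4, P2=4, P3=3, P4=0, P5=2, P6=5)
step 3: fire α:  (P0=0, P1=4, P2=4, P3=3, P4=0, P5=2, P6=5) → (P0=0, P1=4, P2=6, P3=0, P4=0, P5=2, P6=5)

YES — reachable via ⟨α, δ, α⟩ (3 firings)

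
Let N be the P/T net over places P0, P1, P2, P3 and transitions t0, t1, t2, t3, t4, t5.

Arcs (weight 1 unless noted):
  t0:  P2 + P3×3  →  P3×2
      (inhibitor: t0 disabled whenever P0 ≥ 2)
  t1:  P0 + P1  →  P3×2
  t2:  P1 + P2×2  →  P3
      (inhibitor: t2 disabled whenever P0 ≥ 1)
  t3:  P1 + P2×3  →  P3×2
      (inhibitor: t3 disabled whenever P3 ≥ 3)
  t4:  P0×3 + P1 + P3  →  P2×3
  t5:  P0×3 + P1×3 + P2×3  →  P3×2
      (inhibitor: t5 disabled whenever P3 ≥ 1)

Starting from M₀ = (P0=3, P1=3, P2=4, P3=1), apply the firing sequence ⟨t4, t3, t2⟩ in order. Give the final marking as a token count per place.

step 1: fire t4:  (P0=3, P1=3, P2=4, P3=1) → (P0=0, P1=2, P2=7, P3=0)
step 2: fire t3:  (P0=0, P1=2, P2=7, P3=0) → (P0=0, P1=1, P2=4, P3=2)
step 3: fire t2:  (P0=0, P1=1, P2=4, P3=2) → (P0=0, P1=0, P2=2, P3=3)

(P0=0, P1=0, P2=2, P3=3)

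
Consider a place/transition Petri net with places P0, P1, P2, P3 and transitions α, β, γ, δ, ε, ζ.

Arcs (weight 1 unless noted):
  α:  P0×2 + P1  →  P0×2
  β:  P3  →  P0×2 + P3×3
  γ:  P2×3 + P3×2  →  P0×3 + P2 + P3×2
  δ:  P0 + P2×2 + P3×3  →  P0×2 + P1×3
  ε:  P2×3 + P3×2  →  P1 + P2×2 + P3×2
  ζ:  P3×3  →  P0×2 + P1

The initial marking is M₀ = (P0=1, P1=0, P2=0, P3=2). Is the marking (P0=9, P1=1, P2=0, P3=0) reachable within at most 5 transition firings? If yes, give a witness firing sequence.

YES — reachable via ⟨β, β, ζ, α, ζ⟩ (5 firings)

step 1: fire β:  (P0=1, P1=0, P2=0, P3=2) → (P0=3, P1=0, P2=0, P3=4)
step 2: fire β:  (P0=3, P1=0, P2=0, P3=4) → (P0=5, P1=0, P2=0, P3=6)
step 3: fire ζ:  (P0=5, P1=0, P2=0, P3=6) → (P0=7, P1=1, P2=0, P3=3)
step 4: fire α:  (P0=7, P1=1, P2=0, P3=3) → (P0=7, P1=0, P2=0, P3=3)
step 5: fire ζ:  (P0=7, P1=0, P2=0, P3=3) → (P0=9, P1=1, P2=0, P3=0)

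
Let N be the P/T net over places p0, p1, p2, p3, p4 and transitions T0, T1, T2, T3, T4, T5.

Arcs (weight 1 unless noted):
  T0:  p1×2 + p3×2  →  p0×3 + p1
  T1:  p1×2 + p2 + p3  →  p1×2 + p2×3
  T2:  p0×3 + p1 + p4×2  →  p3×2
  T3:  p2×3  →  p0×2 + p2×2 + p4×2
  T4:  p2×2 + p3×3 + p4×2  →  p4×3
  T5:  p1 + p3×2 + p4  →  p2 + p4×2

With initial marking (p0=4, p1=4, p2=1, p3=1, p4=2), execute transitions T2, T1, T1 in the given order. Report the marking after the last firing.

step 1: fire T2:  (p0=4, p1=4, p2=1, p3=1, p4=2) → (p0=1, p1=3, p2=1, p3=3, p4=0)
step 2: fire T1:  (p0=1, p1=3, p2=1, p3=3, p4=0) → (p0=1, p1=3, p2=3, p3=2, p4=0)
step 3: fire T1:  (p0=1, p1=3, p2=3, p3=2, p4=0) → (p0=1, p1=3, p2=5, p3=1, p4=0)

(p0=1, p1=3, p2=5, p3=1, p4=0)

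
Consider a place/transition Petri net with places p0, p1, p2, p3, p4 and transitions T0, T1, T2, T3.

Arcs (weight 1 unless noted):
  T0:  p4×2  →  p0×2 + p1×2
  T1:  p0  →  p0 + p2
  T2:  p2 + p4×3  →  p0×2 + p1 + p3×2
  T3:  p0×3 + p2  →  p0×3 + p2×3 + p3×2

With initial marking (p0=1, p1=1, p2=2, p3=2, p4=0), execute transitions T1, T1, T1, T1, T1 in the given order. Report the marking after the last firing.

step 1: fire T1:  (p0=1, p1=1, p2=2, p3=2, p4=0) → (p0=1, p1=1, p2=3, p3=2, p4=0)
step 2: fire T1:  (p0=1, p1=1, p2=3, p3=2, p4=0) → (p0=1, p1=1, p2=4, p3=2, p4=0)
step 3: fire T1:  (p0=1, p1=1, p2=4, p3=2, p4=0) → (p0=1, p1=1, p2=5, p3=2, p4=0)
step 4: fire T1:  (p0=1, p1=1, p2=5, p3=2, p4=0) → (p0=1, p1=1, p2=6, p3=2, p4=0)
step 5: fire T1:  (p0=1, p1=1, p2=6, p3=2, p4=0) → (p0=1, p1=1, p2=7, p3=2, p4=0)

(p0=1, p1=1, p2=7, p3=2, p4=0)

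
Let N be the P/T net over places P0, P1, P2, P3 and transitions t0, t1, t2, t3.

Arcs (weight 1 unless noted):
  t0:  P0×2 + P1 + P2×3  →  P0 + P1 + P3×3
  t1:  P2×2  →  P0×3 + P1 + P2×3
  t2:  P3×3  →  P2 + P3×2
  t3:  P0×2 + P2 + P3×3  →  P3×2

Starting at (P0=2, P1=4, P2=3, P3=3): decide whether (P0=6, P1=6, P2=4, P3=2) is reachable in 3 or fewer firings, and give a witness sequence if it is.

YES — reachable via ⟨t1, t1, t3⟩ (3 firings)

step 1: fire t1:  (P0=2, P1=4, P2=3, P3=3) → (P0=5, P1=5, P2=4, P3=3)
step 2: fire t1:  (P0=5, P1=5, P2=4, P3=3) → (P0=8, P1=6, P2=5, P3=3)
step 3: fire t3:  (P0=8, P1=6, P2=5, P3=3) → (P0=6, P1=6, P2=4, P3=2)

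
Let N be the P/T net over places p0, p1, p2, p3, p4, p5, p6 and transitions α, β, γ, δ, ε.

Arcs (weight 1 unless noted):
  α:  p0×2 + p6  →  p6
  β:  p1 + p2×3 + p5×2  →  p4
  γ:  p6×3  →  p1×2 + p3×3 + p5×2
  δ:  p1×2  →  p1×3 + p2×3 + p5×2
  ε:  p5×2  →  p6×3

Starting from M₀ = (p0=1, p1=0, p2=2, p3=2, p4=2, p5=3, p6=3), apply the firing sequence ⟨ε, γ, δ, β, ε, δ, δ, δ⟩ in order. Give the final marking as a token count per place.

step 1: fire ε:  (p0=1, p1=0, p2=2, p3=2, p4=2, p5=3, p6=3) → (p0=1, p1=0, p2=2, p3=2, p4=2, p5=1, p6=6)
step 2: fire γ:  (p0=1, p1=0, p2=2, p3=2, p4=2, p5=1, p6=6) → (p0=1, p1=2, p2=2, p3=5, p4=2, p5=3, p6=3)
step 3: fire δ:  (p0=1, p1=2, p2=2, p3=5, p4=2, p5=3, p6=3) → (p0=1, p1=3, p2=5, p3=5, p4=2, p5=5, p6=3)
step 4: fire β:  (p0=1, p1=3, p2=5, p3=5, p4=2, p5=5, p6=3) → (p0=1, p1=2, p2=2, p3=5, p4=3, p5=3, p6=3)
step 5: fire ε:  (p0=1, p1=2, p2=2, p3=5, p4=3, p5=3, p6=3) → (p0=1, p1=2, p2=2, p3=5, p4=3, p5=1, p6=6)
step 6: fire δ:  (p0=1, p1=2, p2=2, p3=5, p4=3, p5=1, p6=6) → (p0=1, p1=3, p2=5, p3=5, p4=3, p5=3, p6=6)
step 7: fire δ:  (p0=1, p1=3, p2=5, p3=5, p4=3, p5=3, p6=6) → (p0=1, p1=4, p2=8, p3=5, p4=3, p5=5, p6=6)
step 8: fire δ:  (p0=1, p1=4, p2=8, p3=5, p4=3, p5=5, p6=6) → (p0=1, p1=5, p2=11, p3=5, p4=3, p5=7, p6=6)

(p0=1, p1=5, p2=11, p3=5, p4=3, p5=7, p6=6)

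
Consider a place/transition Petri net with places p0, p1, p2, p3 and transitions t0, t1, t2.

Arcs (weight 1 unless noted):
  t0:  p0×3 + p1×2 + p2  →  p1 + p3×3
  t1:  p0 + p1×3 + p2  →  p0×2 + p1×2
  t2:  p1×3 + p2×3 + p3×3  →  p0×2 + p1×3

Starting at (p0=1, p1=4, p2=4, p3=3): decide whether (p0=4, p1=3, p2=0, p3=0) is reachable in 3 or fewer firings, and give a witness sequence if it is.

YES — reachable via ⟨t1, t2⟩ (2 firings)

step 1: fire t1:  (p0=1, p1=4, p2=4, p3=3) → (p0=2, p1=3, p2=3, p3=3)
step 2: fire t2:  (p0=2, p1=3, p2=3, p3=3) → (p0=4, p1=3, p2=0, p3=0)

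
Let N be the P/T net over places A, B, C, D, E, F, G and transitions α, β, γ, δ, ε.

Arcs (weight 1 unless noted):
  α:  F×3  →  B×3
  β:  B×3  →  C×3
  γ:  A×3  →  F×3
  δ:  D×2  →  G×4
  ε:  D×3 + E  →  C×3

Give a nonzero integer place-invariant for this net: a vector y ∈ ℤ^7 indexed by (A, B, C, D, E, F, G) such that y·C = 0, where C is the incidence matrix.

Incidence matrix C (rows=places, cols=transitions):
        α    β    γ    δ    ε
    A   0    0   -3    0    0
    B   3   -3    0    0    0
    C   0    3    0    0    3
    D   0    0    0   -2   -3
    E   0    0    0    0   -1
    F  -3    0    3    0    0
    G   0    0    0    4    0

Candidate y = [1, 1, 1, 0, 3, 1, 0]; check y·C column-wise:
  col α: 1·0 + 1·3 + 1·0 + 3·0 + 1·-3 = 0
  col β: 1·0 + 1·-3 + 1·3 + 3·0 + 1·0 = 0
  col γ: 1·-3 + 1·0 + 1·0 + 3·0 + 1·3 = 0
  col δ: 1·0 + 1·0 + 1·0 + 0·-2 + 3·0 + 1·0 + 0·4 = 0
  col ε: 1·0 + 1·0 + 1·3 + 0·-3 + 3·-1 + 1·0 = 0

y = (A:1, B:1, C:1, D:0, E:3, F:1, G:0)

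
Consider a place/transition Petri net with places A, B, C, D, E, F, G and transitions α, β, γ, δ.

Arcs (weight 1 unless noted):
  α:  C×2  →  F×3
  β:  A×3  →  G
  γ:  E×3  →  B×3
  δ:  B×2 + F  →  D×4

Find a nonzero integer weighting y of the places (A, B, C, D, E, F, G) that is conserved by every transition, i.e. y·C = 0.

y = (A:0, B:2, C:0, D:1, E:2, F:0, G:0)

Incidence matrix C (rows=places, cols=transitions):
        α    β    γ    δ
    A   0   -3    0    0
    B   0    0    3   -2
    C  -2    0    0    0
    D   0    0    0    4
    E   0    0   -3    0
    F   3    0    0   -1
    G   0    1    0    0

Candidate y = [0, 2, 0, 1, 2, 0, 0]; check y·C column-wise:
  col α: 2·0 + 0·-2 + 1·0 + 2·0 + 0·3 = 0
  col β: 0·-3 + 2·0 + 1·0 + 2·0 + 0·1 = 0
  col γ: 2·3 + 1·0 + 2·-3 = 0
  col δ: 2·-2 + 1·4 + 2·0 + 0·-1 = 0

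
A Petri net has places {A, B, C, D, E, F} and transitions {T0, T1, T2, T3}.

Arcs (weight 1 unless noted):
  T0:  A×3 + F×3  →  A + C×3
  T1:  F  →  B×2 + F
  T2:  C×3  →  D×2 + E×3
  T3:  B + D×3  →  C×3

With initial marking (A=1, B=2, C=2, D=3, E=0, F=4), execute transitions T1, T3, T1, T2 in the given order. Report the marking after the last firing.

step 1: fire T1:  (A=1, B=2, C=2, D=3, E=0, F=4) → (A=1, B=4, C=2, D=3, E=0, F=4)
step 2: fire T3:  (A=1, B=4, C=2, D=3, E=0, F=4) → (A=1, B=3, C=5, D=0, E=0, F=4)
step 3: fire T1:  (A=1, B=3, C=5, D=0, E=0, F=4) → (A=1, B=5, C=5, D=0, E=0, F=4)
step 4: fire T2:  (A=1, B=5, C=5, D=0, E=0, F=4) → (A=1, B=5, C=2, D=2, E=3, F=4)

(A=1, B=5, C=2, D=2, E=3, F=4)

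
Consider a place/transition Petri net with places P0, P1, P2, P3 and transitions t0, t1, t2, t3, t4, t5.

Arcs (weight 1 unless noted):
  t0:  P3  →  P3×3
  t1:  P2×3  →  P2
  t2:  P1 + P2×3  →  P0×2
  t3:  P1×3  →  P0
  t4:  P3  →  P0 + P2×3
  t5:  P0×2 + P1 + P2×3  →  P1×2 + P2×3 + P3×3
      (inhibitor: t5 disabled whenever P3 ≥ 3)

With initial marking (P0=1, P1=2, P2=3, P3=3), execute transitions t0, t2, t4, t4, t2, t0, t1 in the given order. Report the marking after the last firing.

(P0=7, P1=0, P2=1, P3=5)

step 1: fire t0:  (P0=1, P1=2, P2=3, P3=3) → (P0=1, P1=2, P2=3, P3=5)
step 2: fire t2:  (P0=1, P1=2, P2=3, P3=5) → (P0=3, P1=1, P2=0, P3=5)
step 3: fire t4:  (P0=3, P1=1, P2=0, P3=5) → (P0=4, P1=1, P2=3, P3=4)
step 4: fire t4:  (P0=4, P1=1, P2=3, P3=4) → (P0=5, P1=1, P2=6, P3=3)
step 5: fire t2:  (P0=5, P1=1, P2=6, P3=3) → (P0=7, P1=0, P2=3, P3=3)
step 6: fire t0:  (P0=7, P1=0, P2=3, P3=3) → (P0=7, P1=0, P2=3, P3=5)
step 7: fire t1:  (P0=7, P1=0, P2=3, P3=5) → (P0=7, P1=0, P2=1, P3=5)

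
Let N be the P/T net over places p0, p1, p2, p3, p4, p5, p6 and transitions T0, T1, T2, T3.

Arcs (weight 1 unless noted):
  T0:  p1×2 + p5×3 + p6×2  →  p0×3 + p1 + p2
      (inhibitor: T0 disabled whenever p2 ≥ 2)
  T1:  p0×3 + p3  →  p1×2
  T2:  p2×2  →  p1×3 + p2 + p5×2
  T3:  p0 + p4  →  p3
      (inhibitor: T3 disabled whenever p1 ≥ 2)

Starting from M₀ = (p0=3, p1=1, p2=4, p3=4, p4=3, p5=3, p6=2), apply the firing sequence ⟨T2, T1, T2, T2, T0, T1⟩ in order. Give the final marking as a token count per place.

step 1: fire T2:  (p0=3, p1=1, p2=4, p3=4, p4=3, p5=3, p6=2) → (p0=3, p1=4, p2=3, p3=4, p4=3, p5=5, p6=2)
step 2: fire T1:  (p0=3, p1=4, p2=3, p3=4, p4=3, p5=5, p6=2) → (p0=0, p1=6, p2=3, p3=3, p4=3, p5=5, p6=2)
step 3: fire T2:  (p0=0, p1=6, p2=3, p3=3, p4=3, p5=5, p6=2) → (p0=0, p1=9, p2=2, p3=3, p4=3, p5=7, p6=2)
step 4: fire T2:  (p0=0, p1=9, p2=2, p3=3, p4=3, p5=7, p6=2) → (p0=0, p1=12, p2=1, p3=3, p4=3, p5=9, p6=2)
step 5: fire T0:  (p0=0, p1=12, p2=1, p3=3, p4=3, p5=9, p6=2) → (p0=3, p1=11, p2=2, p3=3, p4=3, p5=6, p6=0)
step 6: fire T1:  (p0=3, p1=11, p2=2, p3=3, p4=3, p5=6, p6=0) → (p0=0, p1=13, p2=2, p3=2, p4=3, p5=6, p6=0)

(p0=0, p1=13, p2=2, p3=2, p4=3, p5=6, p6=0)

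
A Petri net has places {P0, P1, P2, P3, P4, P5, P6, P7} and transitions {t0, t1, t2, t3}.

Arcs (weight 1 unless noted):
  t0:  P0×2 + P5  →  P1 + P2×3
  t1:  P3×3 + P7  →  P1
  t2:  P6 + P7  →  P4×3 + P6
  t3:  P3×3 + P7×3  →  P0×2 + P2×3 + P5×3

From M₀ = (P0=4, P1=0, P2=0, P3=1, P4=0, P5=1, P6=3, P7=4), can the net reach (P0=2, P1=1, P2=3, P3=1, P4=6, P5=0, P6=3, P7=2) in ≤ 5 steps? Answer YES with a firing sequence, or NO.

YES — reachable via ⟨t0, t2, t2⟩ (3 firings)

step 1: fire t0:  (P0=4, P1=0, P2=0, P3=1, P4=0, P5=1, P6=3, P7=4) → (P0=2, P1=1, P2=3, P3=1, P4=0, P5=0, P6=3, P7=4)
step 2: fire t2:  (P0=2, P1=1, P2=3, P3=1, P4=0, P5=0, P6=3, P7=4) → (P0=2, P1=1, P2=3, P3=1, P4=3, P5=0, P6=3, P7=3)
step 3: fire t2:  (P0=2, P1=1, P2=3, P3=1, P4=3, P5=0, P6=3, P7=3) → (P0=2, P1=1, P2=3, P3=1, P4=6, P5=0, P6=3, P7=2)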